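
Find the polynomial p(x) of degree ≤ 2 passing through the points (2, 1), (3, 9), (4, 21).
2*x**2 - 2*x - 3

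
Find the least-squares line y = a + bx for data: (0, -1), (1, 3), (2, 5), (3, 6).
a = -1/5, b = 23/10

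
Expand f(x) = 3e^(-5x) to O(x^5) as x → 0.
3 - 15*x + 75*x**2/2 - 125*x**3/2 + 625*x**4/8 + O(x**5)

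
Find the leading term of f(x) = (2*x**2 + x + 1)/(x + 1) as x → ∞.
2*x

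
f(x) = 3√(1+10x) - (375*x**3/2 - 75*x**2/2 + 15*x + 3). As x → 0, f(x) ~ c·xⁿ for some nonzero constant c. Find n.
4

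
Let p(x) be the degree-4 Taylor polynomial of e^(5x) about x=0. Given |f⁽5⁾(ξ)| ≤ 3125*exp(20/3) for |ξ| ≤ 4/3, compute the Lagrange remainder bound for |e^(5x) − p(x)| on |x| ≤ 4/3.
80000*exp(20/3)/729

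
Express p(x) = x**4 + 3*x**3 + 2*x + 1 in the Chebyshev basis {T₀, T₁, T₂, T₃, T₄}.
(11/8)T₀ + (17/4)T₁ + (1/2)T₂ + (3/4)T₃ + (1/8)T₄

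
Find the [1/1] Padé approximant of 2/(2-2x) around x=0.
1/(1 - x)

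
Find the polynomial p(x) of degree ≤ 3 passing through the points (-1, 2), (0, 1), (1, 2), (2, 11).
x**3 + x**2 - x + 1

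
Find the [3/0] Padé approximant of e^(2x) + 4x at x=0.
4*x**3/3 + 2*x**2 + 6*x + 1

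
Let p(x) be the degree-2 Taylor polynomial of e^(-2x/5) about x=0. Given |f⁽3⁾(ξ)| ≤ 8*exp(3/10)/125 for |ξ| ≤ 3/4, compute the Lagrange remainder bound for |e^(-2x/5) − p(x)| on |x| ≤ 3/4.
9*exp(3/10)/2000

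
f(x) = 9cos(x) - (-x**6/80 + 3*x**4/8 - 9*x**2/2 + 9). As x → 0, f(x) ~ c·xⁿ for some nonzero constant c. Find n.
8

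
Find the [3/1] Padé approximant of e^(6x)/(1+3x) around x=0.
(1 - 18*x**3)/(1 - 3*x)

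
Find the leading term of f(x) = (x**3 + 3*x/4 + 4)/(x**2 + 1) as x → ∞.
x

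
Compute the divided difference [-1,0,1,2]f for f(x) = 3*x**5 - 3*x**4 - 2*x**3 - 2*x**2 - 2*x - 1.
7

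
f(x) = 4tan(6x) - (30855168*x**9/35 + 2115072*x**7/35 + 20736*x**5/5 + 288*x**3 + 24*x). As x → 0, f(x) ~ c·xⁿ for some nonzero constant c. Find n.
11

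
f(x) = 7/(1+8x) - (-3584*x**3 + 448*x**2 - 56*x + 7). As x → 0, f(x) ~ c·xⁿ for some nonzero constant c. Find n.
4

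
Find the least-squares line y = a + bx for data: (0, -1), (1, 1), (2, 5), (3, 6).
a = -1, b = 5/2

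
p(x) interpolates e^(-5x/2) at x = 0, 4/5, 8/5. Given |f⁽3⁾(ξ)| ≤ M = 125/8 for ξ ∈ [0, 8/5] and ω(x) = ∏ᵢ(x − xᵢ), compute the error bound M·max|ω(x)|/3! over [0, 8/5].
8*sqrt(3)/27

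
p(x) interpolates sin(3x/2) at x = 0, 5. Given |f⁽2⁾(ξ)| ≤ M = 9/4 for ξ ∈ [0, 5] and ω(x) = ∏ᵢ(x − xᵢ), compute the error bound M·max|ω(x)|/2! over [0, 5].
225/32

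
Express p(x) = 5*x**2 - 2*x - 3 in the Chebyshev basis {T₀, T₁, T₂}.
(-1/2)T₀ + (-2)T₁ + (5/2)T₂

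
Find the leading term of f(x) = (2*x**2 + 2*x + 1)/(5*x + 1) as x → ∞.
2*x/5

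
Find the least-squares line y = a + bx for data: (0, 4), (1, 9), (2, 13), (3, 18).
a = 41/10, b = 23/5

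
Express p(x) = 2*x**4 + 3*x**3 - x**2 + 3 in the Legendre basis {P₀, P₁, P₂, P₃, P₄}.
(46/15)P₀ + (9/5)P₁ + (10/21)P₂ + (6/5)P₃ + (16/35)P₄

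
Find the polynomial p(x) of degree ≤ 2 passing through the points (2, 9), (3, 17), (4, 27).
x**2 + 3*x - 1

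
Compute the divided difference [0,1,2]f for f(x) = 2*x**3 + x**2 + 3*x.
7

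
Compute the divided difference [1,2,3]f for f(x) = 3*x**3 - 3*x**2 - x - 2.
15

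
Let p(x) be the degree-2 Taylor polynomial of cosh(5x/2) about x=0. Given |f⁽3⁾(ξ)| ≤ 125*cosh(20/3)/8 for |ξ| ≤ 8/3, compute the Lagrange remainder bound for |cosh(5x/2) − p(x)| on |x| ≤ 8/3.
4000*cosh(20/3)/81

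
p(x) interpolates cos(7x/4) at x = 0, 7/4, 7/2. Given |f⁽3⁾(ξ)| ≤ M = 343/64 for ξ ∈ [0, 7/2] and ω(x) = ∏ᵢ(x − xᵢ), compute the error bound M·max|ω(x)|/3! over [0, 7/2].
117649*sqrt(3)/110592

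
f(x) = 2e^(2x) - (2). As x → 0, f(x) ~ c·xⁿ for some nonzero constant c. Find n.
1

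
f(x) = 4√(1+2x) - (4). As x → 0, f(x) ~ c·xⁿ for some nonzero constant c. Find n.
1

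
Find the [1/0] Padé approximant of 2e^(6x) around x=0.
12*x + 2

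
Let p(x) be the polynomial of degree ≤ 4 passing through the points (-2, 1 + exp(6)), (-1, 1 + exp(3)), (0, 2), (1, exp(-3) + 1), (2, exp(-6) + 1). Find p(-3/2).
(-5 + 28*exp(3) + (58 + 140*exp(3) + 35*exp(6))*exp(6))*exp(-6)/128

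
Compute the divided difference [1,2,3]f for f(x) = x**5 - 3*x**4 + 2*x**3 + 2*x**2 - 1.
29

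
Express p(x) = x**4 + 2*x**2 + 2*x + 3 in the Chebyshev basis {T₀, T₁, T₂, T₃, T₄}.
(35/8)T₀ + (2)T₁ + (3/2)T₂ + (1/8)T₄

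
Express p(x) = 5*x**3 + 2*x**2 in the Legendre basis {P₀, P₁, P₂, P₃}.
(2/3)P₀ + (3)P₁ + (4/3)P₂ + (2)P₃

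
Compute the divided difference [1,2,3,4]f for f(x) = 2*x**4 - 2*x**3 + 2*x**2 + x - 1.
18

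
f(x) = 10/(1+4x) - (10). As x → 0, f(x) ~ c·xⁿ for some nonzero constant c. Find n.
1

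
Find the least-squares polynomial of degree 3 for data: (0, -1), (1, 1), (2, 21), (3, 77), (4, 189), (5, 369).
-52/63 + (-131/54)x + (59/63)x² + (155/54)x³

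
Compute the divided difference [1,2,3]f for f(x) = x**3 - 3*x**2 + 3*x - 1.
3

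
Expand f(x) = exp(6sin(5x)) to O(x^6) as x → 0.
1 + 30*x + 450*x**2 + 4375*x**3 + 30000*x**4 + 585625*x**5/4 + O(x**6)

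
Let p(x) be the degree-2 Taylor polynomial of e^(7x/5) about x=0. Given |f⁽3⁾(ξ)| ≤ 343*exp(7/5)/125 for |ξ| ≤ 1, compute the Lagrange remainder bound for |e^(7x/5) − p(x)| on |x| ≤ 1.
343*exp(7/5)/750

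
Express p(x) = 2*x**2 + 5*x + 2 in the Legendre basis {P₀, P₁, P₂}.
(8/3)P₀ + (5)P₁ + (4/3)P₂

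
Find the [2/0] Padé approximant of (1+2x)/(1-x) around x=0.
3*x**2 + 3*x + 1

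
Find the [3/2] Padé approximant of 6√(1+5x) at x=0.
(375*x**3/16 + 675*x**2/8 + 45*x + 6)/(75*x**2/16 + 5*x + 1)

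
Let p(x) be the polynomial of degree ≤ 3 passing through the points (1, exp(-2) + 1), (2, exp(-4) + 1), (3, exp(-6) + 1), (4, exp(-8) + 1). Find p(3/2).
(-5*exp(2) + 1 + 15*exp(4) + 5*exp(6) + 16*exp(8))*exp(-8)/16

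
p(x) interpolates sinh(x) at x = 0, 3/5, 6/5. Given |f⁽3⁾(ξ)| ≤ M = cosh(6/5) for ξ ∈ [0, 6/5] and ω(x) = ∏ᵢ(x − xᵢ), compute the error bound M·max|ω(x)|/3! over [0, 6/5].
sqrt(3)*cosh(6/5)/125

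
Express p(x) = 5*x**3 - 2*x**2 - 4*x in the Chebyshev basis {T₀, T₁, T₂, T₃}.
-T₀ + (-1/4)T₁ - T₂ + (5/4)T₃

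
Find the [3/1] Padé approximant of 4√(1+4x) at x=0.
(-4*x**3 + 12*x**2 + 18*x + 4)/(5*x/2 + 1)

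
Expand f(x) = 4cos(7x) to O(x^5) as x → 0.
4 - 98*x**2 + 2401*x**4/6 + O(x**5)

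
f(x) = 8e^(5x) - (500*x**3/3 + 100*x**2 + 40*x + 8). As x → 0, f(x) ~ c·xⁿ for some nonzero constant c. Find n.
4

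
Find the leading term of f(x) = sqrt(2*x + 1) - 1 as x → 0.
x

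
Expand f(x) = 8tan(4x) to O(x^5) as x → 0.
32*x + 512*x**3/3 + O(x**5)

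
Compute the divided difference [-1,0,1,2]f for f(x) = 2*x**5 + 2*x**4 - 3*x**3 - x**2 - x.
11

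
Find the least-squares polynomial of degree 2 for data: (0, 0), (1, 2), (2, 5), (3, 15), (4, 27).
9/35 + (-71/70)x + (27/14)x²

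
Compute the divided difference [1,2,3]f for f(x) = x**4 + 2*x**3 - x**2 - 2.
36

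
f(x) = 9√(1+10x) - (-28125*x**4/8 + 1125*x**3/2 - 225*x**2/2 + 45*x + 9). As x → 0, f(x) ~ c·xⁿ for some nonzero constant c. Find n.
5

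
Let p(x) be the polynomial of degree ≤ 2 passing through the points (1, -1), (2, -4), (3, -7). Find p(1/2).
1/2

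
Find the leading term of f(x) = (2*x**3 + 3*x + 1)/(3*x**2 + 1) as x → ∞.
2*x/3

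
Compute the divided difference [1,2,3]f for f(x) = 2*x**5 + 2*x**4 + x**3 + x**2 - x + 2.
237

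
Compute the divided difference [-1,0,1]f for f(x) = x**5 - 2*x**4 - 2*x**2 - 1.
-4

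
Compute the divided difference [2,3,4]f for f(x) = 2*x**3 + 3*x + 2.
18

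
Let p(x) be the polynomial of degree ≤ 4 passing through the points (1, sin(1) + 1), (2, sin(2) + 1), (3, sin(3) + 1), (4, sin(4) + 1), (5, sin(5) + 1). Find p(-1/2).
-693*sin(2)/32 + 315*sin(5)/128 + 1 + 1485*sin(3)/64 + 1155*sin(1)/128 - 385*sin(4)/32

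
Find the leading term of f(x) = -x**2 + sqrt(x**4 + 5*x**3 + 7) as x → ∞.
5*x/2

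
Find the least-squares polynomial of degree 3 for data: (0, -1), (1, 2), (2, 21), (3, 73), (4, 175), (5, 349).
-73/63 + (877/378)x + (-451/252)x² + (331/108)x³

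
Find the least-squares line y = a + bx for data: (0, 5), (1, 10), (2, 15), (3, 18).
a = 27/5, b = 22/5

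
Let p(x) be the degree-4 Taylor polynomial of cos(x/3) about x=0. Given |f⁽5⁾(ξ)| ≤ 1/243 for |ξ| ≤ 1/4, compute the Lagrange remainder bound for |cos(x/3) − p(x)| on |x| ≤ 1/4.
1/29859840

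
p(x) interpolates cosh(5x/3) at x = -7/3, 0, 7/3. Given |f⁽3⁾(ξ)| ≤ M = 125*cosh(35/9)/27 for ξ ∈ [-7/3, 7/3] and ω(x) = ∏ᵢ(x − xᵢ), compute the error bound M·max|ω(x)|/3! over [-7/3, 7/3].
42875*sqrt(3)*cosh(35/9)/19683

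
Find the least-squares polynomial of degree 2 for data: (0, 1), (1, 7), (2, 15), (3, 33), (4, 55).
7/5 + (7/5)x + (3)x²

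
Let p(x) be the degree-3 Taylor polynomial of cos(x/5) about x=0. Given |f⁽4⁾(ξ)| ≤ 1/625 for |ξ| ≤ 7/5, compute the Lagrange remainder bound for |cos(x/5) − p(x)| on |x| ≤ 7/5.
2401/9375000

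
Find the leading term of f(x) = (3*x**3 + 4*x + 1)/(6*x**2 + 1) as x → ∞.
x/2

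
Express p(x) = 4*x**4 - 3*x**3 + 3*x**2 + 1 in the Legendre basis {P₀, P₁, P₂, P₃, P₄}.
(14/5)P₀ + (-9/5)P₁ + (30/7)P₂ + (-6/5)P₃ + (32/35)P₄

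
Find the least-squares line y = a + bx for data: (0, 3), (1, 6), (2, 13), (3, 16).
a = 13/5, b = 23/5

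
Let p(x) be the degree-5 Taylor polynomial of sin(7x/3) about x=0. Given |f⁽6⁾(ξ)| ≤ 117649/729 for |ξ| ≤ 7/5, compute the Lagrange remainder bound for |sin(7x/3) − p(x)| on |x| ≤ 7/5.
13841287201/8201250000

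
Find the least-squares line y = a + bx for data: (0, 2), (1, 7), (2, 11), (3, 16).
a = 21/10, b = 23/5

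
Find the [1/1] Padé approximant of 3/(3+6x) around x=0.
1/(2*x + 1)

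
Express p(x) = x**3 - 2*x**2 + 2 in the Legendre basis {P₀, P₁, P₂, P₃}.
(4/3)P₀ + (3/5)P₁ + (-4/3)P₂ + (2/5)P₃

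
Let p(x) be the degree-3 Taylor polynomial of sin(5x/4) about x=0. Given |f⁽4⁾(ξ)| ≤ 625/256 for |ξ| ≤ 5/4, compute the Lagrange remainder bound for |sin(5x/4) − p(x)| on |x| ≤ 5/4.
390625/1572864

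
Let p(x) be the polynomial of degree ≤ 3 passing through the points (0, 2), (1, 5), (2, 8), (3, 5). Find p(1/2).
25/8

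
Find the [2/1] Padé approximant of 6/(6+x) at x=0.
1/(x/6 + 1)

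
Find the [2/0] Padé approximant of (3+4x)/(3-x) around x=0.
5*x**2/9 + 5*x/3 + 1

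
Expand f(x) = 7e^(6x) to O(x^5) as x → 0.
7 + 42*x + 126*x**2 + 252*x**3 + 378*x**4 + O(x**5)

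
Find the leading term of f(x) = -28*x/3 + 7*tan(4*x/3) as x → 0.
448*x**3/81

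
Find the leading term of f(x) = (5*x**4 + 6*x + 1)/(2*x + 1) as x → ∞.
5*x**3/2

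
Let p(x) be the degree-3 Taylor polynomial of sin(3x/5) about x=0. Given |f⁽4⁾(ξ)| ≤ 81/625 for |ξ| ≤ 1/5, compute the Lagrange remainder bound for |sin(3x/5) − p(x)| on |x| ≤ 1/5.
27/3125000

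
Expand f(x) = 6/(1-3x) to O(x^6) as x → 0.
6 + 18*x + 54*x**2 + 162*x**3 + 486*x**4 + 1458*x**5 + O(x**6)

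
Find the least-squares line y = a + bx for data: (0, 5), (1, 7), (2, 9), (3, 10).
a = 26/5, b = 17/10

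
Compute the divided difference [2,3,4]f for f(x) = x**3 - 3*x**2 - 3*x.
6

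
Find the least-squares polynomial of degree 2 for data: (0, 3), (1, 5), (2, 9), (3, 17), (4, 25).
101/35 + (36/35)x + (8/7)x²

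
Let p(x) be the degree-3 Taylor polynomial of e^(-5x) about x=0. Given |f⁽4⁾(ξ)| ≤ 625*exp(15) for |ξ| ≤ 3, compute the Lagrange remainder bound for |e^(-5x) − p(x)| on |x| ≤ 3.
16875*exp(15)/8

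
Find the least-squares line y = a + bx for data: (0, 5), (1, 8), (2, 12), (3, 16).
a = 47/10, b = 37/10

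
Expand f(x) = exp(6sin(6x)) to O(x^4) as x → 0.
1 + 36*x + 648*x**2 + 7560*x**3 + O(x**4)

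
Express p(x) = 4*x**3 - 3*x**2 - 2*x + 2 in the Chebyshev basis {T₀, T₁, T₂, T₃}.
(1/2)T₀ + T₁ + (-3/2)T₂ + T₃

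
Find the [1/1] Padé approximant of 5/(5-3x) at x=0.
1/(1 - 3*x/5)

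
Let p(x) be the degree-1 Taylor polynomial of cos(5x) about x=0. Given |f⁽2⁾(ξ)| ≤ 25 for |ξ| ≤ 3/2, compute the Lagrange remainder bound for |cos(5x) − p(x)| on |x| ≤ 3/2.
225/8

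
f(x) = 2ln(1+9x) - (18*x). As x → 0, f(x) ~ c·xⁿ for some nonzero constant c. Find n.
2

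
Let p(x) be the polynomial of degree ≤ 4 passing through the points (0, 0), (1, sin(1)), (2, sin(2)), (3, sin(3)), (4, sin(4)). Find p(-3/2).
-693*sin(1)/32 + 315*sin(4)/128 - 385*sin(3)/32 + 1485*sin(2)/64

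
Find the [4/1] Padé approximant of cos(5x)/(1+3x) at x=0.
(625*x**4/24 - 25*x**2/2 + 1)/(3*x + 1)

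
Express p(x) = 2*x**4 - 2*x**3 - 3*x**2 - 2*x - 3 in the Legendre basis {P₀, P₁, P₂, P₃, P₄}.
(-18/5)P₀ + (-16/5)P₁ + (-6/7)P₂ + (-4/5)P₃ + (16/35)P₄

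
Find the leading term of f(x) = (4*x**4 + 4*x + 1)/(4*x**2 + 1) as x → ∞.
x**2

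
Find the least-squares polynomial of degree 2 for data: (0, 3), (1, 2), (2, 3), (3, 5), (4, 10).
107/35 + (-141/70)x + (13/14)x²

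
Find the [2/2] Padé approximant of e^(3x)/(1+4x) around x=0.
(129*x**2/76 + 77*x/38 + 1)/(-287*x**2/76 + 115*x/38 + 1)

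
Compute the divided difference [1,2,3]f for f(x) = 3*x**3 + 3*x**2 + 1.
21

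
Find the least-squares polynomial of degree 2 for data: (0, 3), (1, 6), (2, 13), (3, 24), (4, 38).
102/35 + (48/35)x + (13/7)x²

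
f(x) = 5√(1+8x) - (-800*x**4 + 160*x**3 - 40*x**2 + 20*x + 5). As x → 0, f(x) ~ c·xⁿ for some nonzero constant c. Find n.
5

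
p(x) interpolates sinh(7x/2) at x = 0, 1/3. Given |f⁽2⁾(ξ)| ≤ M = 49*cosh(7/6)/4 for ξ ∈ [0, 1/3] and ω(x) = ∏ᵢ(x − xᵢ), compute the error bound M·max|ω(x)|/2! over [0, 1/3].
49*cosh(7/6)/288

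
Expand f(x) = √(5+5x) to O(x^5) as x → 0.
sqrt(5) + sqrt(5)*x/2 - sqrt(5)*x**2/8 + sqrt(5)*x**3/16 - 5*sqrt(5)*x**4/128 + O(x**5)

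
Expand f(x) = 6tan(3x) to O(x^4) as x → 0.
18*x + 54*x**3 + O(x**4)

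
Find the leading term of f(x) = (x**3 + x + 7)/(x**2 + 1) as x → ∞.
x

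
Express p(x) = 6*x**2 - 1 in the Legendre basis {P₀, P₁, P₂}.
P₀ + (4)P₂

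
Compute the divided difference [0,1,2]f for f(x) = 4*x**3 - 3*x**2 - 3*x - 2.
9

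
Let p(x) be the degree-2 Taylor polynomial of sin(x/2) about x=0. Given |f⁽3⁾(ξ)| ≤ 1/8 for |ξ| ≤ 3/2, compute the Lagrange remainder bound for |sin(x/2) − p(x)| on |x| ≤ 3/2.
9/128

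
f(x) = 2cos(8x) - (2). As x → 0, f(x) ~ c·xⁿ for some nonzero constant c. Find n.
2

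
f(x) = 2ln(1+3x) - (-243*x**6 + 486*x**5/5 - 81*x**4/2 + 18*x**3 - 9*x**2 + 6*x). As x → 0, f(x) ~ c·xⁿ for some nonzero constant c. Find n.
7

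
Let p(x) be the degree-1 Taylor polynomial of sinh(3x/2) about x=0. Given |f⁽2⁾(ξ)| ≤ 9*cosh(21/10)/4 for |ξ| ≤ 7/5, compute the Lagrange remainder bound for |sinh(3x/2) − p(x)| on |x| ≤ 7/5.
441*cosh(21/10)/200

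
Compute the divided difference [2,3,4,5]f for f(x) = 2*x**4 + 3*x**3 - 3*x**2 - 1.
31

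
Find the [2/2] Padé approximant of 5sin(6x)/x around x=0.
(30 - 126*x**2)/(9*x**2/5 + 1)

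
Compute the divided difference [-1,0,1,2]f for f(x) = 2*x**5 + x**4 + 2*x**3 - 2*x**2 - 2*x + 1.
14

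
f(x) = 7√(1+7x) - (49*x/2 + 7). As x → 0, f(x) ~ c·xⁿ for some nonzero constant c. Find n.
2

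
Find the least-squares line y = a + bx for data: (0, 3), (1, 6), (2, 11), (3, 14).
a = 14/5, b = 19/5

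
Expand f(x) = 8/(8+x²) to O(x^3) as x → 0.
1 - x**2/8 + O(x**3)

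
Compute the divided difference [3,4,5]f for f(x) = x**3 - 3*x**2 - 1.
9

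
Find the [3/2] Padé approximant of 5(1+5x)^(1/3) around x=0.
(875*x**3/81 + 175*x**2/3 + 35*x + 5)/(50*x**2/9 + 16*x/3 + 1)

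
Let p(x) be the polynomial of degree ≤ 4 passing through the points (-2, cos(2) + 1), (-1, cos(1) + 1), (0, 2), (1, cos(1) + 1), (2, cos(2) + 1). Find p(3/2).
15*cos(2)/64 + 29/64 + 21*cos(1)/16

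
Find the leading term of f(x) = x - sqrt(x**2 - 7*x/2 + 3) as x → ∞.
7/4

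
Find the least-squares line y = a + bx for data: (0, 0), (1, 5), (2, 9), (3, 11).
a = 7/10, b = 37/10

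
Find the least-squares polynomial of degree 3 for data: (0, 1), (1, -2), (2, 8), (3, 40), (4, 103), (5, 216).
43/63 + (-1207/378)x + (-73/126)x² + (53/27)x³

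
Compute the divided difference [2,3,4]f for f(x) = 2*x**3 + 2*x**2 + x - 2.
20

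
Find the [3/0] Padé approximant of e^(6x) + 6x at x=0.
36*x**3 + 18*x**2 + 12*x + 1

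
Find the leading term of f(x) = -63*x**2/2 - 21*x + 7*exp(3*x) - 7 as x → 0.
63*x**3/2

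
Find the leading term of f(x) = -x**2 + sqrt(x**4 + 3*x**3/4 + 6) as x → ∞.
3*x/8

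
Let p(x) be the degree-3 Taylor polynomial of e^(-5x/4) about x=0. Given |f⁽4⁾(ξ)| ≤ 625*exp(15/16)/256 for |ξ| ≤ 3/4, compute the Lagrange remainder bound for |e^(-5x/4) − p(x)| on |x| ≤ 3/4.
16875*exp(15/16)/524288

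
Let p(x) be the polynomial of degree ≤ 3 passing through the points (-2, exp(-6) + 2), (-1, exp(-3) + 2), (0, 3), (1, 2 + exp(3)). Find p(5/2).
(-35 + 135*exp(3) + (-157 + 105*exp(3))*exp(6))*exp(-6)/16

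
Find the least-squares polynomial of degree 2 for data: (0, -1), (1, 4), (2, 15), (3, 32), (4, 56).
-32/35 + (57/35)x + (22/7)x²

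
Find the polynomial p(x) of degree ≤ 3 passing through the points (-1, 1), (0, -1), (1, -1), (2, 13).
2*x**3 + x**2 - 3*x - 1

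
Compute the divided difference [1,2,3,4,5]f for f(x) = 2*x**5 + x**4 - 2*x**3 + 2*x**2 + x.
31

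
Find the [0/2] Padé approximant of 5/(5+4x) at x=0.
1/(4*x/5 + 1)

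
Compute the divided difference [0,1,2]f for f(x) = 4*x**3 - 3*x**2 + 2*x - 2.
9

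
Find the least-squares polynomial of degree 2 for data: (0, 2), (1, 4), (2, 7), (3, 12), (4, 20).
11/5 + (2/5)x + x²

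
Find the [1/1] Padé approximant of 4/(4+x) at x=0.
1/(x/4 + 1)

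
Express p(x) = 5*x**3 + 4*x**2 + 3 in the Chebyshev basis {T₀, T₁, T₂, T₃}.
(5)T₀ + (15/4)T₁ + (2)T₂ + (5/4)T₃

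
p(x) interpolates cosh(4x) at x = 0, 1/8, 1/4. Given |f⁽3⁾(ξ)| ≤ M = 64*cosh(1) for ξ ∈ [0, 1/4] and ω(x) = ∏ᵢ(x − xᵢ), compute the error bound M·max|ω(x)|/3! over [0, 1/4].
sqrt(3)*cosh(1)/216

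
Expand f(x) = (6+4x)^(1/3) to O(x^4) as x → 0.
6**(1/3) + 2*6**(1/3)*x/9 - 4*6**(1/3)*x**2/81 + 40*6**(1/3)*x**3/2187 + O(x**4)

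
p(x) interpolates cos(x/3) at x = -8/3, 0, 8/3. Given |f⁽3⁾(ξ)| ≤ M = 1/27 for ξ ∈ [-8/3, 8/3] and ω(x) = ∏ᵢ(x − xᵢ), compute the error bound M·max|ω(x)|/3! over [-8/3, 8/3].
512*sqrt(3)/19683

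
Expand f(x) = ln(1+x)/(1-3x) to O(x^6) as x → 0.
x + 5*x**2/2 + 47*x**3/6 + 93*x**4/4 + 1399*x**5/20 + O(x**6)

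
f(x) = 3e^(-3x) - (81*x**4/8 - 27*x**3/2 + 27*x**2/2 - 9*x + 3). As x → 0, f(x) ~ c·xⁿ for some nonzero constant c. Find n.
5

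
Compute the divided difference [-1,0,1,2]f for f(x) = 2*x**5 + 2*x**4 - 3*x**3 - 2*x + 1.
11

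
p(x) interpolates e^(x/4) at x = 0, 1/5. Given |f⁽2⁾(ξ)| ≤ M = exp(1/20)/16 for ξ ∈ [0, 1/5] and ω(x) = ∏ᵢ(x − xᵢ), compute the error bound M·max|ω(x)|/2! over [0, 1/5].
exp(1/20)/3200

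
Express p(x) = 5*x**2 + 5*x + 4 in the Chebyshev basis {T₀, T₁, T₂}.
(13/2)T₀ + (5)T₁ + (5/2)T₂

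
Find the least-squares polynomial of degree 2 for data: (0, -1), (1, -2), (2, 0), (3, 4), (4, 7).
-48/35 + (-23/35)x + (5/7)x²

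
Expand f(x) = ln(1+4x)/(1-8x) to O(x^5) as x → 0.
4*x + 24*x**2 + 640*x**3/3 + 4928*x**4/3 + O(x**5)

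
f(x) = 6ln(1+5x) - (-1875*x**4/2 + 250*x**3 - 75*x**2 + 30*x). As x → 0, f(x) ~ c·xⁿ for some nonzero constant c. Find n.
5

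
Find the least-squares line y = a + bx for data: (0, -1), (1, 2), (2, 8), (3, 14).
a = -19/10, b = 51/10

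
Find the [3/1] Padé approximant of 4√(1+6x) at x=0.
(-27*x**3/2 + 27*x**2 + 27*x + 4)/(15*x/4 + 1)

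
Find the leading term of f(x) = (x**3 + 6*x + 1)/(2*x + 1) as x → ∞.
x**2/2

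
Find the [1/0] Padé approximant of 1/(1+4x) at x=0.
1 - 4*x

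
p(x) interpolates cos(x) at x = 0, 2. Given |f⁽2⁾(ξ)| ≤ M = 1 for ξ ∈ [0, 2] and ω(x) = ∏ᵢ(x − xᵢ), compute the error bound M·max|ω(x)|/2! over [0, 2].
1/2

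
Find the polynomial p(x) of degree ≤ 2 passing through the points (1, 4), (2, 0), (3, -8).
-2*x**2 + 2*x + 4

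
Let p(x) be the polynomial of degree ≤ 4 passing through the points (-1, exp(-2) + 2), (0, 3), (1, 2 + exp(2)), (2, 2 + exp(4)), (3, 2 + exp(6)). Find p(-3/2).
(315 + (-180*exp(4) - 164 + 378*exp(2) + 35*exp(6))*exp(2))*exp(-2)/128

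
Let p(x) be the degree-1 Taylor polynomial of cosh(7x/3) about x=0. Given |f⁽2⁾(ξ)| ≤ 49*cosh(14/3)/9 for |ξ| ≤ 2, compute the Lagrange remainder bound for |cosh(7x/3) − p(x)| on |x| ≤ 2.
98*cosh(14/3)/9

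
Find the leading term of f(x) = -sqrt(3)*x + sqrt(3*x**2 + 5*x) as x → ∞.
5*sqrt(3)/6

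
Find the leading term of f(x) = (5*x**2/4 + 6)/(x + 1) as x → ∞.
5*x/4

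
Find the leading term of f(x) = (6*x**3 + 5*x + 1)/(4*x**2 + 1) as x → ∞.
3*x/2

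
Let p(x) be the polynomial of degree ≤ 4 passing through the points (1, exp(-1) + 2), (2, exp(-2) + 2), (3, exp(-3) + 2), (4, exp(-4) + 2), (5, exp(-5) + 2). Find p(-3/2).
(-8580*exp(3) - 5460*e + 1155 + 256*exp(5) + 10010*exp(2) + 3003*exp(4))*exp(-5)/128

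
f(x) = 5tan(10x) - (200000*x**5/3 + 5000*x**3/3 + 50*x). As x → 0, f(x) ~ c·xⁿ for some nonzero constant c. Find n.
7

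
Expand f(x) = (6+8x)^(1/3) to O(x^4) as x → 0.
6**(1/3) + 4*6**(1/3)*x/9 - 16*6**(1/3)*x**2/81 + 320*6**(1/3)*x**3/2187 + O(x**4)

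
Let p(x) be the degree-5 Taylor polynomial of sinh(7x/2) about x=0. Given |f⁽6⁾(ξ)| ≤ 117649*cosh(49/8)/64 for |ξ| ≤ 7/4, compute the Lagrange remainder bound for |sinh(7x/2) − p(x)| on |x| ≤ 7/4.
13841287201*cosh(49/8)/188743680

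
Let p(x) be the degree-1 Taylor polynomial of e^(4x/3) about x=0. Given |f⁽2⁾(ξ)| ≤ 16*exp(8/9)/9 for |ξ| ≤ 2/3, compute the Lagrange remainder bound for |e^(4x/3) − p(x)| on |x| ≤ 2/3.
32*exp(8/9)/81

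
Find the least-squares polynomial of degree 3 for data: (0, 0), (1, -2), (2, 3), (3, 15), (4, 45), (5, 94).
-5/42 + (-529/252)x + (-5/42)x² + (31/36)x³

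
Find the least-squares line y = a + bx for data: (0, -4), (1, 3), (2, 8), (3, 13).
a = -17/5, b = 28/5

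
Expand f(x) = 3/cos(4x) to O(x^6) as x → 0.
3 + 24*x**2 + 160*x**4 + O(x**6)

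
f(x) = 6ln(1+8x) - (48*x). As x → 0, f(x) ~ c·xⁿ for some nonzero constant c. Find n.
2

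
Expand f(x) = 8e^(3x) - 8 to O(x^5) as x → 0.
24*x + 36*x**2 + 36*x**3 + 27*x**4 + O(x**5)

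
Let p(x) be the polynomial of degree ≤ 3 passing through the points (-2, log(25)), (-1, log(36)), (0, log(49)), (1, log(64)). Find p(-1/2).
-3*log(2)/8 - log(5)/8 + 9*log(6)/8 + 9*log(7)/8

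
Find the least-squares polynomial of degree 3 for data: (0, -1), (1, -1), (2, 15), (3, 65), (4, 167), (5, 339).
-1 + (-2)x - x² + (3)x³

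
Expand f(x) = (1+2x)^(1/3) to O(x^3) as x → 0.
1 + 2*x/3 - 4*x**2/9 + O(x**3)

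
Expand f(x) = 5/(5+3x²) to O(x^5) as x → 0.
1 - 3*x**2/5 + 9*x**4/25 + O(x**5)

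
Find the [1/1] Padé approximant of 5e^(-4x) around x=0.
(5 - 10*x)/(2*x + 1)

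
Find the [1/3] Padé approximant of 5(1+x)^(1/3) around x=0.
(25*x/6 + 5)/(x**3/81 - x**2/18 + x/2 + 1)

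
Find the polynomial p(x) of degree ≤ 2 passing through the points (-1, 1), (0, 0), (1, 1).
x**2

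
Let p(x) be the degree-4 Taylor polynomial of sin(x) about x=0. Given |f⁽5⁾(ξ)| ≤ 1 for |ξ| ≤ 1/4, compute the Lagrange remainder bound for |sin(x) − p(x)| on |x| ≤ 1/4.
1/122880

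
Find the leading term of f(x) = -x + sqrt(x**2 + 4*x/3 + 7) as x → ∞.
2/3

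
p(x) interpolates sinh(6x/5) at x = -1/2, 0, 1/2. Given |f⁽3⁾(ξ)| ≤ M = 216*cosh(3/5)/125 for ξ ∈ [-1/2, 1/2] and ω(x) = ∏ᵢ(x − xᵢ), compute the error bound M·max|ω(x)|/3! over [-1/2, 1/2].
sqrt(3)*cosh(3/5)/125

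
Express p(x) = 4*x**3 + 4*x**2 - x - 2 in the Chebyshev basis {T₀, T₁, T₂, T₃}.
(2)T₁ + (2)T₂ + T₃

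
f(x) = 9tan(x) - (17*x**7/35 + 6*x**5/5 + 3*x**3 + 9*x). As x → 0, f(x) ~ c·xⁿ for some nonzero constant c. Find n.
9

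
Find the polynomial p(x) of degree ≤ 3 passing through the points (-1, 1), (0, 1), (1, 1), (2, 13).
2*x**3 - 2*x + 1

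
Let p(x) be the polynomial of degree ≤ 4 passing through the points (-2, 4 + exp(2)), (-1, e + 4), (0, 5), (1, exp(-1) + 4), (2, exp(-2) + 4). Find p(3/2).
(35 + 140*e + (-5*exp(2) + 28*e + 442)*exp(2))*exp(-2)/128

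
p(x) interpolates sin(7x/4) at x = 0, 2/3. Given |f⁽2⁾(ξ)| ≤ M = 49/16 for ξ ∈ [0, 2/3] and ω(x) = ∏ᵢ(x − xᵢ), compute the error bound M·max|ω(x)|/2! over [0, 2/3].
49/288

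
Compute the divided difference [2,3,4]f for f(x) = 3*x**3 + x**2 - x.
28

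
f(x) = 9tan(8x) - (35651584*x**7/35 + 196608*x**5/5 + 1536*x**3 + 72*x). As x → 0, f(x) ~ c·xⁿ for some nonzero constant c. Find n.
9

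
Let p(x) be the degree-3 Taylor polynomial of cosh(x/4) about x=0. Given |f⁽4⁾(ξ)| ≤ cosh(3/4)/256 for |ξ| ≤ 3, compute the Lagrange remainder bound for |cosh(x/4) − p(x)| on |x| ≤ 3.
27*cosh(3/4)/2048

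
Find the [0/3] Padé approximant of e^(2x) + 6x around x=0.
1/(-1444*x**3/3 + 62*x**2 - 8*x + 1)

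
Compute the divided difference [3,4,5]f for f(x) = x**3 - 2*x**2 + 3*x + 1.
10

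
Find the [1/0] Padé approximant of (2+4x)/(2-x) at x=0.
5*x/2 + 1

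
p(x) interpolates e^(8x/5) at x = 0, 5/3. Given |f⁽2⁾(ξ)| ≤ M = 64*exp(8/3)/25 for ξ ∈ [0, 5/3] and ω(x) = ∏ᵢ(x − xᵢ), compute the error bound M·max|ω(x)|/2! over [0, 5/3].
8*exp(8/3)/9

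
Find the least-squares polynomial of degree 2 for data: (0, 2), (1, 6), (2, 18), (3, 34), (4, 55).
57/35 + (89/35)x + (19/7)x²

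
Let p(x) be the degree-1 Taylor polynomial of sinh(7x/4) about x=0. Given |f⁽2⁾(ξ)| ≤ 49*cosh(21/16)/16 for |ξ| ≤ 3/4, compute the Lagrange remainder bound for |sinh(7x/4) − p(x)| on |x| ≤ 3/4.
441*cosh(21/16)/512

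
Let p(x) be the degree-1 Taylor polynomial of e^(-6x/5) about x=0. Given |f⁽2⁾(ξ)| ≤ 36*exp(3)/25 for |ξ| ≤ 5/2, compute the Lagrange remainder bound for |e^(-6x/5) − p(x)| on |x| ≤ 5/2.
9*exp(3)/2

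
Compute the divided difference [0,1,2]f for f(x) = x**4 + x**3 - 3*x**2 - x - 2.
7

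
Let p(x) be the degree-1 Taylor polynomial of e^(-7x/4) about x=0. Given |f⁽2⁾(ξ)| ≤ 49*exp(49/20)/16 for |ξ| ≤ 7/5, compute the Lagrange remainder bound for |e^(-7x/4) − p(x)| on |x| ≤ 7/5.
2401*exp(49/20)/800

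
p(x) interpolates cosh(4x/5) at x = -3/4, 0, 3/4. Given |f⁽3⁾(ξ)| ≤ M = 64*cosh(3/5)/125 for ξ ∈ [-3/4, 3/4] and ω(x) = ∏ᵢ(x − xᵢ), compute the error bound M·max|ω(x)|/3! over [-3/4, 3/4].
sqrt(3)*cosh(3/5)/125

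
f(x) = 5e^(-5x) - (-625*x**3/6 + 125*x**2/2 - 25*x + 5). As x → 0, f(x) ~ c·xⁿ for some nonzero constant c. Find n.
4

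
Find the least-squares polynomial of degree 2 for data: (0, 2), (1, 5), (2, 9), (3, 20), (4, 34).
82/35 + (-27/70)x + (29/14)x²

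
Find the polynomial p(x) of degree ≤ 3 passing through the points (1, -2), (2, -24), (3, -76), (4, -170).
-2*x**3 - 3*x**2 + x + 2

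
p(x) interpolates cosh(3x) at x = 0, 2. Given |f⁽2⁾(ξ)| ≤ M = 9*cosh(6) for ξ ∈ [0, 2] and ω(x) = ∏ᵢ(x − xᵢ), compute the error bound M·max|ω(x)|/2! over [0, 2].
9*cosh(6)/2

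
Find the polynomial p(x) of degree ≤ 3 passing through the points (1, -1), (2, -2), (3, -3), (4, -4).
-x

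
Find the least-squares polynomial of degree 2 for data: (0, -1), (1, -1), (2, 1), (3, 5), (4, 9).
-41/35 + (-9/35)x + (5/7)x²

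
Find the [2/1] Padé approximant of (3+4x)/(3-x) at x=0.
(4*x/3 + 1)/(1 - x/3)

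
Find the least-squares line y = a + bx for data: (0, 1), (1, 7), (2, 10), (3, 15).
a = 3/2, b = 9/2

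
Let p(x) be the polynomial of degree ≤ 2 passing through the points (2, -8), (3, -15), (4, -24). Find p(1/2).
-5/4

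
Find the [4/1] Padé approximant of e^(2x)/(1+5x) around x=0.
(13574*x**4/18855 + 8312*x**3/6285 + 4194*x**2/2095 + 12566*x/6285 + 1)/(31421*x/6285 + 1)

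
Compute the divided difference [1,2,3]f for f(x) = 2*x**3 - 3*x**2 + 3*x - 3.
9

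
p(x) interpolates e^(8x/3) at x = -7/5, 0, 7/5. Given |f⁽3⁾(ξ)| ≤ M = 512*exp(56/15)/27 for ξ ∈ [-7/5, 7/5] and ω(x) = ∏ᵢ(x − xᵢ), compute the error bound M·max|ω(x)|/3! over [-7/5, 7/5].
175616*sqrt(3)*exp(56/15)/91125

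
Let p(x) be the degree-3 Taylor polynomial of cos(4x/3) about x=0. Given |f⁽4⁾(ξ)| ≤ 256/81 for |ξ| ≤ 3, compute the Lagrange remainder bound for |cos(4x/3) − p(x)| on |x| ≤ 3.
32/3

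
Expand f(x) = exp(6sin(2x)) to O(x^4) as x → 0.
1 + 12*x + 72*x**2 + 280*x**3 + O(x**4)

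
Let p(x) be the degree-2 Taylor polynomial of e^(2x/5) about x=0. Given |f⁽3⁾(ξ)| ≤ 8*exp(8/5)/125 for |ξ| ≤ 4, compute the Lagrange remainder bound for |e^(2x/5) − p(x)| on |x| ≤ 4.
256*exp(8/5)/375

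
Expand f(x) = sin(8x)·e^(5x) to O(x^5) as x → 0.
8*x + 40*x**2 + 44*x**3/3 - 260*x**4 + O(x**5)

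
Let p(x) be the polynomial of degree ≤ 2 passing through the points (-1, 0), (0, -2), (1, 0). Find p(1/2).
-3/2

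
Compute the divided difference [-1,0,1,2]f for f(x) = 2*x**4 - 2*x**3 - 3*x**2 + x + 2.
2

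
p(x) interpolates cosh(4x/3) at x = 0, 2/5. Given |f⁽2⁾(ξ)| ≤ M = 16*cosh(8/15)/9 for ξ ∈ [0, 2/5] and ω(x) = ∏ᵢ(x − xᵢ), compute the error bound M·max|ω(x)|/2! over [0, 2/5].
8*cosh(8/15)/225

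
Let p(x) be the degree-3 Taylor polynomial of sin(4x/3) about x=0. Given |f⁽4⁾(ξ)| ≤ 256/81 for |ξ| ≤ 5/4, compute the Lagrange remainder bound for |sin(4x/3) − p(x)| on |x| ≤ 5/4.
625/1944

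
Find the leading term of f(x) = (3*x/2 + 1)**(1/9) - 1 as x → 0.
x/6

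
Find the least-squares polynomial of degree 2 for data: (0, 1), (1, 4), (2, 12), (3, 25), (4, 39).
23/35 + (139/70)x + (27/14)x²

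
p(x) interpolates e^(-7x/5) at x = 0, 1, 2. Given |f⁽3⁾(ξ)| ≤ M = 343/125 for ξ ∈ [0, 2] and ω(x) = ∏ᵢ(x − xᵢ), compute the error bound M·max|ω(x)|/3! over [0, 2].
343*sqrt(3)/3375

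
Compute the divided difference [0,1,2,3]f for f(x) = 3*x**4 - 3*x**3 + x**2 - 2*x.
15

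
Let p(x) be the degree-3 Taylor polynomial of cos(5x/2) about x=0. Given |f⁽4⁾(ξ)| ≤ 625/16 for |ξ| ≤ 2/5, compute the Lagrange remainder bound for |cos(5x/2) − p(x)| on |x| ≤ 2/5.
1/24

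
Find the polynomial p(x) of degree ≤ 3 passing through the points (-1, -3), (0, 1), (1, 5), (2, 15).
x**3 + 3*x + 1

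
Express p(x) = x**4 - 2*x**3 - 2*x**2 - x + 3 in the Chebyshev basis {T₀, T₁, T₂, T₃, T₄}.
(19/8)T₀ + (-5/2)T₁ + (-1/2)T₂ + (-1/2)T₃ + (1/8)T₄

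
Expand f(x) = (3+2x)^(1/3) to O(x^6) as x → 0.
3**(1/3) + 2*3**(1/3)*x/9 - 4*3**(1/3)*x**2/81 + 40*3**(1/3)*x**3/2187 - 160*3**(1/3)*x**4/19683 + 704*3**(1/3)*x**5/177147 + O(x**6)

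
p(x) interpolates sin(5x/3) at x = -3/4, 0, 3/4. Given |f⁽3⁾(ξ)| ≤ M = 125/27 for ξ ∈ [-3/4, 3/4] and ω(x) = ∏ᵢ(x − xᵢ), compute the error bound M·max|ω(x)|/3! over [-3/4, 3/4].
125*sqrt(3)/1728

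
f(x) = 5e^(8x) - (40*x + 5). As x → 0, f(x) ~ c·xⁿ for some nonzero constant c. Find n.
2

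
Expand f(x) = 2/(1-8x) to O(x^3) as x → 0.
2 + 16*x + 128*x**2 + O(x**3)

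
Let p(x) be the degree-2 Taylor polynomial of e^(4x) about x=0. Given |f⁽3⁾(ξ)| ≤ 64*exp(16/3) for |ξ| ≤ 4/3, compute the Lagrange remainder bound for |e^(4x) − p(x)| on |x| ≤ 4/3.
2048*exp(16/3)/81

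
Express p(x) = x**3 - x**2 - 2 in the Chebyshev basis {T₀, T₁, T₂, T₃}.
(-5/2)T₀ + (3/4)T₁ + (-1/2)T₂ + (1/4)T₃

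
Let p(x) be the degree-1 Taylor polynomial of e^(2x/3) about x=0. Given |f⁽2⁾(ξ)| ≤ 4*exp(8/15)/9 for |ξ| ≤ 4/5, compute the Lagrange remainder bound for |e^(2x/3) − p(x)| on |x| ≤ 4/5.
32*exp(8/15)/225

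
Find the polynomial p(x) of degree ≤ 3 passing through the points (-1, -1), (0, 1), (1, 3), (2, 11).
x**3 + x + 1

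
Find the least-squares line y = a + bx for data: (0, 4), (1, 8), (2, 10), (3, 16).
a = 19/5, b = 19/5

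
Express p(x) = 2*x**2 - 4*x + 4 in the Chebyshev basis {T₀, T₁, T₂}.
(5)T₀ + (-4)T₁ + T₂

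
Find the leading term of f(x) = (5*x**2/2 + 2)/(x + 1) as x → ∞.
5*x/2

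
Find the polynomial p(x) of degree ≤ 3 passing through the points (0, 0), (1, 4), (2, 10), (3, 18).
x**2 + 3*x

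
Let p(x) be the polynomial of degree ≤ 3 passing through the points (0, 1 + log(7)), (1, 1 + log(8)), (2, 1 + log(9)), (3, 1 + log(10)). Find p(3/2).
1 + log(6*2**(5/8)*3**(1/8)*35**(15/16)/35)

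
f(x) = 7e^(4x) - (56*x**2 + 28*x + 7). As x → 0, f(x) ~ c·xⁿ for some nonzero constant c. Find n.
3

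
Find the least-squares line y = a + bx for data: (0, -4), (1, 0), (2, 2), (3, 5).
a = -18/5, b = 29/10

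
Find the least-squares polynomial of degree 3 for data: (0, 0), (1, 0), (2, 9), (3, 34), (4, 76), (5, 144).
-1/63 + (-601/189)x + (146/63)x² + (22/27)x³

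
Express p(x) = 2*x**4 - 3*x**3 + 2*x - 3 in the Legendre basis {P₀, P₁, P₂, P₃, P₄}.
(-13/5)P₀ + (1/5)P₁ + (8/7)P₂ + (-6/5)P₃ + (16/35)P₄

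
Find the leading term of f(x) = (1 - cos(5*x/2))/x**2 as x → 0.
25/8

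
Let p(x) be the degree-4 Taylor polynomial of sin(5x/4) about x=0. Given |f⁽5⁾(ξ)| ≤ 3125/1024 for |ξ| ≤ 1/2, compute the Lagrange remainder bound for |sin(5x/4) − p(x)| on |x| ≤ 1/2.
625/786432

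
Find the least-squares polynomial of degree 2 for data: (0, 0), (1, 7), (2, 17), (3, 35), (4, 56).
1/7 + (26/7)x + (18/7)x²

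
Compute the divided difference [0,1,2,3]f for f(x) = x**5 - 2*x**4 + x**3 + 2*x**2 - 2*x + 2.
14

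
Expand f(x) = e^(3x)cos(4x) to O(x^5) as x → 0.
1 + 3*x - 7*x**2/2 - 39*x**3/2 - 527*x**4/24 + O(x**5)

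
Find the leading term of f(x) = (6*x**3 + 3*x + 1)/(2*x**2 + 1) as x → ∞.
3*x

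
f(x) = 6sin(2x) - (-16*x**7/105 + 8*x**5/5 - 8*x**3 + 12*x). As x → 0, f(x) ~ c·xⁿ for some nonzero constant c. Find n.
9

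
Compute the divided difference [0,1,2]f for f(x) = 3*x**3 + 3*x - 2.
9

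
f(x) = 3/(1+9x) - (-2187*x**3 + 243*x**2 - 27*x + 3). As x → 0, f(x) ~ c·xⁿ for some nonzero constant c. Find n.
4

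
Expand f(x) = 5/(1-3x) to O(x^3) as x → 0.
5 + 15*x + 45*x**2 + O(x**3)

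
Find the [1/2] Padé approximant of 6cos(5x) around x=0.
6/(25*x**2/2 + 1)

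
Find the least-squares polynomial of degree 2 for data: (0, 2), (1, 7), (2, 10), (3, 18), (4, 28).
89/35 + (141/70)x + (15/14)x²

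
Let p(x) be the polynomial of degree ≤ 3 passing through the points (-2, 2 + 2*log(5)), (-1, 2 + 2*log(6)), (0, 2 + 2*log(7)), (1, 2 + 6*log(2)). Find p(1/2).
2 + log(14*2**(1/4)*3**(3/8)*5**(1/8)*7**(7/8)/3)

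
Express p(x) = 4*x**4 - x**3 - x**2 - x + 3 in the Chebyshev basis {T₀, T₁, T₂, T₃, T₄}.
(4)T₀ + (-7/4)T₁ + (3/2)T₂ + (-1/4)T₃ + (1/2)T₄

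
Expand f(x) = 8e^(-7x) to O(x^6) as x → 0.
8 - 56*x + 196*x**2 - 1372*x**3/3 + 2401*x**4/3 - 16807*x**5/15 + O(x**6)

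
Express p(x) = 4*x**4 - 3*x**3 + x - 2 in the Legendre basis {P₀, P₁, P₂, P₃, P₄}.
(-6/5)P₀ + (-4/5)P₁ + (16/7)P₂ + (-6/5)P₃ + (32/35)P₄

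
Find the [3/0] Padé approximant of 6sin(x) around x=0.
x*(6 - x**2)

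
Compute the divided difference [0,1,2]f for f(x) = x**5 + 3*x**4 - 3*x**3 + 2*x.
27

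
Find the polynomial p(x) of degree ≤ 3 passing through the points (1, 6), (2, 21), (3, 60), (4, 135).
2*x**3 + x + 3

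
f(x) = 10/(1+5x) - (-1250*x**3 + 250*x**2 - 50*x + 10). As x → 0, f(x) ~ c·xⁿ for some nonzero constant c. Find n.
4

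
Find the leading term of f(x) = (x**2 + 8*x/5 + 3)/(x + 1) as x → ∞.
x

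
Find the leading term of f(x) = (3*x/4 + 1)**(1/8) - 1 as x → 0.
3*x/32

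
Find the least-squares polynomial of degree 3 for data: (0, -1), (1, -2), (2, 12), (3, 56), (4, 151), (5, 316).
-74/63 + (-95/189)x + (-361/126)x² + (169/54)x³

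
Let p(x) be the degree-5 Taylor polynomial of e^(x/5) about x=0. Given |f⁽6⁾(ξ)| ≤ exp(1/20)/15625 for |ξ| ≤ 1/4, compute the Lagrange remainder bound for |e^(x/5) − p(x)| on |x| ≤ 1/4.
exp(1/20)/46080000000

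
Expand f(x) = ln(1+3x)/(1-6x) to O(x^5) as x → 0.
3*x + 27*x**2/2 + 90*x**3 + 2079*x**4/4 + O(x**5)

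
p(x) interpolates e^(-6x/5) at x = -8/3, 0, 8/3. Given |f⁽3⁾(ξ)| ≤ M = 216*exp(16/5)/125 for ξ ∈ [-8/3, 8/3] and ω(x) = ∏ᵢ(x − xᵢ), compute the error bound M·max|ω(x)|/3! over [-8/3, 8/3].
4096*sqrt(3)*exp(16/5)/3375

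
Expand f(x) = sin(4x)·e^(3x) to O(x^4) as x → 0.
4*x + 12*x**2 + 22*x**3/3 + O(x**4)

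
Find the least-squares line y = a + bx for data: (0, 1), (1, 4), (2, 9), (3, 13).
a = 3/5, b = 41/10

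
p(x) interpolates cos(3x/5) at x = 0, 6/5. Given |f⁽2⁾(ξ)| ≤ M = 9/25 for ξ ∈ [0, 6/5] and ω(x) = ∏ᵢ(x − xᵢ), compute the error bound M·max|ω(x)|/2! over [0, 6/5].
81/1250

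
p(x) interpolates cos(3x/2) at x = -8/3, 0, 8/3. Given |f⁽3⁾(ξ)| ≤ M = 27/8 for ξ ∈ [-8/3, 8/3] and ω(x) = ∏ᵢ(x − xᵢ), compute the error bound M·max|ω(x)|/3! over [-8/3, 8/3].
64*sqrt(3)/27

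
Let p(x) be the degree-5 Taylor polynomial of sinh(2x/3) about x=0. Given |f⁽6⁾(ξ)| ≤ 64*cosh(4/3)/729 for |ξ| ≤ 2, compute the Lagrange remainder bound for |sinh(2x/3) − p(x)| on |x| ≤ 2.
256*cosh(4/3)/32805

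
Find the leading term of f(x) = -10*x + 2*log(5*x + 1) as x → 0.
-25*x**2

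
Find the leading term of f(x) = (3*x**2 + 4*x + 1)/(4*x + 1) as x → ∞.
3*x/4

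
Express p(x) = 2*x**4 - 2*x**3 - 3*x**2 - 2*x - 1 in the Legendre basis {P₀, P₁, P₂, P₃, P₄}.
(-8/5)P₀ + (-16/5)P₁ + (-6/7)P₂ + (-4/5)P₃ + (16/35)P₄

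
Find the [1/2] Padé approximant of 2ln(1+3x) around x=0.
6*x/(-3*x**2/4 + 3*x/2 + 1)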